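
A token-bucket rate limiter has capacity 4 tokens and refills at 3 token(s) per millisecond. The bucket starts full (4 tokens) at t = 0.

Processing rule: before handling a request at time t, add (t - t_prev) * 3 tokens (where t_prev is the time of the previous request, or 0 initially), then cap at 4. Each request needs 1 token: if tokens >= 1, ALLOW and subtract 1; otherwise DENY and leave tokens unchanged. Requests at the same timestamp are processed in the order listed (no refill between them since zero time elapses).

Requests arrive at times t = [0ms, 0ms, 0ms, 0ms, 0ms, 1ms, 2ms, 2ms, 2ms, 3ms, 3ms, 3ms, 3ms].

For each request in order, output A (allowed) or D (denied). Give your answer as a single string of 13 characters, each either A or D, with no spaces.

Answer: AAAADAAAAAAAA

Derivation:
Simulating step by step:
  req#1 t=0ms: ALLOW
  req#2 t=0ms: ALLOW
  req#3 t=0ms: ALLOW
  req#4 t=0ms: ALLOW
  req#5 t=0ms: DENY
  req#6 t=1ms: ALLOW
  req#7 t=2ms: ALLOW
  req#8 t=2ms: ALLOW
  req#9 t=2ms: ALLOW
  req#10 t=3ms: ALLOW
  req#11 t=3ms: ALLOW
  req#12 t=3ms: ALLOW
  req#13 t=3ms: ALLOW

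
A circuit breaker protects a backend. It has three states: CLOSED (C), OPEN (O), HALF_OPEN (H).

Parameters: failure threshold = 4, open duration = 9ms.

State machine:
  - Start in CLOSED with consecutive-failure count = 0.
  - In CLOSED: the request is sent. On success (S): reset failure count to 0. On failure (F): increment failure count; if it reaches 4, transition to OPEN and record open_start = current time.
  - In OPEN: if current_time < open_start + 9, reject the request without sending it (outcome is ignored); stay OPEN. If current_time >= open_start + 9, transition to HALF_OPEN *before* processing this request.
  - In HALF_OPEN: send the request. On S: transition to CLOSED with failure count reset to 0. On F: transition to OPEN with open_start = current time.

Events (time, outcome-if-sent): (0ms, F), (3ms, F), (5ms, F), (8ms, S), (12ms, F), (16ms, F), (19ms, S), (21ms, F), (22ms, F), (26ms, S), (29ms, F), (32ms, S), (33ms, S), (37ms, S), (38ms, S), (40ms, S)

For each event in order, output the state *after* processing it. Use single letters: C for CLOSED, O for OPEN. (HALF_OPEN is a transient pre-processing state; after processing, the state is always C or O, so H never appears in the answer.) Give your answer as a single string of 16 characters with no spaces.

Answer: CCCCCCCCCCCCCCCC

Derivation:
State after each event:
  event#1 t=0ms outcome=F: state=CLOSED
  event#2 t=3ms outcome=F: state=CLOSED
  event#3 t=5ms outcome=F: state=CLOSED
  event#4 t=8ms outcome=S: state=CLOSED
  event#5 t=12ms outcome=F: state=CLOSED
  event#6 t=16ms outcome=F: state=CLOSED
  event#7 t=19ms outcome=S: state=CLOSED
  event#8 t=21ms outcome=F: state=CLOSED
  event#9 t=22ms outcome=F: state=CLOSED
  event#10 t=26ms outcome=S: state=CLOSED
  event#11 t=29ms outcome=F: state=CLOSED
  event#12 t=32ms outcome=S: state=CLOSED
  event#13 t=33ms outcome=S: state=CLOSED
  event#14 t=37ms outcome=S: state=CLOSED
  event#15 t=38ms outcome=S: state=CLOSED
  event#16 t=40ms outcome=S: state=CLOSED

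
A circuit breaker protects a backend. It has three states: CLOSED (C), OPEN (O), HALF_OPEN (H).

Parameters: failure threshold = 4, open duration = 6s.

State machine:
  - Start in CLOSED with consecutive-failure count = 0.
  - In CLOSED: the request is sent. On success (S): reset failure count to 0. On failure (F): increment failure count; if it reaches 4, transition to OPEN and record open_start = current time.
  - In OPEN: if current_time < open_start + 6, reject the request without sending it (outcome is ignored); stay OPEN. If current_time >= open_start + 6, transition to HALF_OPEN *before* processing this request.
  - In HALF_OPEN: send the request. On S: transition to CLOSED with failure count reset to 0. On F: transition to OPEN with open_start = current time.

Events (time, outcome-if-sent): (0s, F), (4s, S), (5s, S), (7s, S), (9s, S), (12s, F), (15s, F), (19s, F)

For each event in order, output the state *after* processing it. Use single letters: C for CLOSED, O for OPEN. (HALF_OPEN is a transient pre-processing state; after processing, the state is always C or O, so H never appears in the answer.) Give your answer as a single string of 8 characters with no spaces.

Answer: CCCCCCCC

Derivation:
State after each event:
  event#1 t=0s outcome=F: state=CLOSED
  event#2 t=4s outcome=S: state=CLOSED
  event#3 t=5s outcome=S: state=CLOSED
  event#4 t=7s outcome=S: state=CLOSED
  event#5 t=9s outcome=S: state=CLOSED
  event#6 t=12s outcome=F: state=CLOSED
  event#7 t=15s outcome=F: state=CLOSED
  event#8 t=19s outcome=F: state=CLOSED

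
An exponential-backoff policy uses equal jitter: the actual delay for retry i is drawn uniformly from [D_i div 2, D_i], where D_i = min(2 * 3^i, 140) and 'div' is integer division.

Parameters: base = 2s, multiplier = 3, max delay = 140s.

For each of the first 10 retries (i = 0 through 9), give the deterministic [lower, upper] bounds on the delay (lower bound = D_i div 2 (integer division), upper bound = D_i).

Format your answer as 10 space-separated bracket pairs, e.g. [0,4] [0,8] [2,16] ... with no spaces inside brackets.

Answer: [1,2] [3,6] [9,18] [27,54] [70,140] [70,140] [70,140] [70,140] [70,140] [70,140]

Derivation:
Computing bounds per retry:
  i=0: D_i=min(2*3^0,140)=2, bounds=[1,2]
  i=1: D_i=min(2*3^1,140)=6, bounds=[3,6]
  i=2: D_i=min(2*3^2,140)=18, bounds=[9,18]
  i=3: D_i=min(2*3^3,140)=54, bounds=[27,54]
  i=4: D_i=min(2*3^4,140)=140, bounds=[70,140]
  i=5: D_i=min(2*3^5,140)=140, bounds=[70,140]
  i=6: D_i=min(2*3^6,140)=140, bounds=[70,140]
  i=7: D_i=min(2*3^7,140)=140, bounds=[70,140]
  i=8: D_i=min(2*3^8,140)=140, bounds=[70,140]
  i=9: D_i=min(2*3^9,140)=140, bounds=[70,140]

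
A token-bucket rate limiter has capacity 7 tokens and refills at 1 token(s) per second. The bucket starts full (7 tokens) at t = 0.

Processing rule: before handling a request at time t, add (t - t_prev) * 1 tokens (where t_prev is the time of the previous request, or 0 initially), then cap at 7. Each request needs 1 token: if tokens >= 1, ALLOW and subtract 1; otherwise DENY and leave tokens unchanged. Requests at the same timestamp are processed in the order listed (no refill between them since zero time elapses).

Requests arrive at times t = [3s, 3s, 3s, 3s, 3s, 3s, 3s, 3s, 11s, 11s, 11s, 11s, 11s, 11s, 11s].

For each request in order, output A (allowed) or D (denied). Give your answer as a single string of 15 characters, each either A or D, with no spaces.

Answer: AAAAAAADAAAAAAA

Derivation:
Simulating step by step:
  req#1 t=3s: ALLOW
  req#2 t=3s: ALLOW
  req#3 t=3s: ALLOW
  req#4 t=3s: ALLOW
  req#5 t=3s: ALLOW
  req#6 t=3s: ALLOW
  req#7 t=3s: ALLOW
  req#8 t=3s: DENY
  req#9 t=11s: ALLOW
  req#10 t=11s: ALLOW
  req#11 t=11s: ALLOW
  req#12 t=11s: ALLOW
  req#13 t=11s: ALLOW
  req#14 t=11s: ALLOW
  req#15 t=11s: ALLOW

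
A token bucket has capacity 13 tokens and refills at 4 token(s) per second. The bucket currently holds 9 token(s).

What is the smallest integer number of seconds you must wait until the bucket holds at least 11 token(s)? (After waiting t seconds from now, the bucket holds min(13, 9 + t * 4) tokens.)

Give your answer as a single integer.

Answer: 1

Derivation:
Need 9 + t * 4 >= 11, so t >= 2/4.
Smallest integer t = ceil(2/4) = 1.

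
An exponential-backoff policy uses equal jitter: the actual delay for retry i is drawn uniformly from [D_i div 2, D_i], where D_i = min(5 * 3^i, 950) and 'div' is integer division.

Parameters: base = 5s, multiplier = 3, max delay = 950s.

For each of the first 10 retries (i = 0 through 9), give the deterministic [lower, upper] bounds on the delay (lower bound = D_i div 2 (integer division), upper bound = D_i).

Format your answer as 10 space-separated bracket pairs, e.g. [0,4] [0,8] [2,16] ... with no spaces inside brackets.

Computing bounds per retry:
  i=0: D_i=min(5*3^0,950)=5, bounds=[2,5]
  i=1: D_i=min(5*3^1,950)=15, bounds=[7,15]
  i=2: D_i=min(5*3^2,950)=45, bounds=[22,45]
  i=3: D_i=min(5*3^3,950)=135, bounds=[67,135]
  i=4: D_i=min(5*3^4,950)=405, bounds=[202,405]
  i=5: D_i=min(5*3^5,950)=950, bounds=[475,950]
  i=6: D_i=min(5*3^6,950)=950, bounds=[475,950]
  i=7: D_i=min(5*3^7,950)=950, bounds=[475,950]
  i=8: D_i=min(5*3^8,950)=950, bounds=[475,950]
  i=9: D_i=min(5*3^9,950)=950, bounds=[475,950]

Answer: [2,5] [7,15] [22,45] [67,135] [202,405] [475,950] [475,950] [475,950] [475,950] [475,950]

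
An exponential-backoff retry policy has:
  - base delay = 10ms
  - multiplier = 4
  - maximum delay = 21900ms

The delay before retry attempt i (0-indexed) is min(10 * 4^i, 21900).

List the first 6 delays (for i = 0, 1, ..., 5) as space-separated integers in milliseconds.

Computing each delay:
  i=0: min(10*4^0, 21900) = 10
  i=1: min(10*4^1, 21900) = 40
  i=2: min(10*4^2, 21900) = 160
  i=3: min(10*4^3, 21900) = 640
  i=4: min(10*4^4, 21900) = 2560
  i=5: min(10*4^5, 21900) = 10240

Answer: 10 40 160 640 2560 10240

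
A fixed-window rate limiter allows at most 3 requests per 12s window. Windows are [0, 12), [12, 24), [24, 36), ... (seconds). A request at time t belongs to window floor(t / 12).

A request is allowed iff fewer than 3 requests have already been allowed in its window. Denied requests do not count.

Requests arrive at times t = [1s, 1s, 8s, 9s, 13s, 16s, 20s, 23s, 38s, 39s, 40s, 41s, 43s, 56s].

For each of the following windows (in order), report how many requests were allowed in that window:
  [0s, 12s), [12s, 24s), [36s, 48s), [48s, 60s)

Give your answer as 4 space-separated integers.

Processing requests:
  req#1 t=1s (window 0): ALLOW
  req#2 t=1s (window 0): ALLOW
  req#3 t=8s (window 0): ALLOW
  req#4 t=9s (window 0): DENY
  req#5 t=13s (window 1): ALLOW
  req#6 t=16s (window 1): ALLOW
  req#7 t=20s (window 1): ALLOW
  req#8 t=23s (window 1): DENY
  req#9 t=38s (window 3): ALLOW
  req#10 t=39s (window 3): ALLOW
  req#11 t=40s (window 3): ALLOW
  req#12 t=41s (window 3): DENY
  req#13 t=43s (window 3): DENY
  req#14 t=56s (window 4): ALLOW

Allowed counts by window: 3 3 3 1

Answer: 3 3 3 1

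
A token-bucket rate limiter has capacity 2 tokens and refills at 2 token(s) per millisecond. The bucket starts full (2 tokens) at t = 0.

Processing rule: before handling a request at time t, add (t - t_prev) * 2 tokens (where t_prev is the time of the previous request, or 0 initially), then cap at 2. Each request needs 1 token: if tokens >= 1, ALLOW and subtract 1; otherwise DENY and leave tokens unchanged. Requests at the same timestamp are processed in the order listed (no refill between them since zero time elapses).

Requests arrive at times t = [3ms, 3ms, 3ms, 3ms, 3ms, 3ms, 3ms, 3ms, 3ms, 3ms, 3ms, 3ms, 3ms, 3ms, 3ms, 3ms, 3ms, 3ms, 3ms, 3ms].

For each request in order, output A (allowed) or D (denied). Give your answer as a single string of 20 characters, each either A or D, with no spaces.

Answer: AADDDDDDDDDDDDDDDDDD

Derivation:
Simulating step by step:
  req#1 t=3ms: ALLOW
  req#2 t=3ms: ALLOW
  req#3 t=3ms: DENY
  req#4 t=3ms: DENY
  req#5 t=3ms: DENY
  req#6 t=3ms: DENY
  req#7 t=3ms: DENY
  req#8 t=3ms: DENY
  req#9 t=3ms: DENY
  req#10 t=3ms: DENY
  req#11 t=3ms: DENY
  req#12 t=3ms: DENY
  req#13 t=3ms: DENY
  req#14 t=3ms: DENY
  req#15 t=3ms: DENY
  req#16 t=3ms: DENY
  req#17 t=3ms: DENY
  req#18 t=3ms: DENY
  req#19 t=3ms: DENY
  req#20 t=3ms: DENY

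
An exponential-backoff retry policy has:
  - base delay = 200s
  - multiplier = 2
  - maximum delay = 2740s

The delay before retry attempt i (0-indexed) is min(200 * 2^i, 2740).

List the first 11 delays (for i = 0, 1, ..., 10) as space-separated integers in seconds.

Computing each delay:
  i=0: min(200*2^0, 2740) = 200
  i=1: min(200*2^1, 2740) = 400
  i=2: min(200*2^2, 2740) = 800
  i=3: min(200*2^3, 2740) = 1600
  i=4: min(200*2^4, 2740) = 2740
  i=5: min(200*2^5, 2740) = 2740
  i=6: min(200*2^6, 2740) = 2740
  i=7: min(200*2^7, 2740) = 2740
  i=8: min(200*2^8, 2740) = 2740
  i=9: min(200*2^9, 2740) = 2740
  i=10: min(200*2^10, 2740) = 2740

Answer: 200 400 800 1600 2740 2740 2740 2740 2740 2740 2740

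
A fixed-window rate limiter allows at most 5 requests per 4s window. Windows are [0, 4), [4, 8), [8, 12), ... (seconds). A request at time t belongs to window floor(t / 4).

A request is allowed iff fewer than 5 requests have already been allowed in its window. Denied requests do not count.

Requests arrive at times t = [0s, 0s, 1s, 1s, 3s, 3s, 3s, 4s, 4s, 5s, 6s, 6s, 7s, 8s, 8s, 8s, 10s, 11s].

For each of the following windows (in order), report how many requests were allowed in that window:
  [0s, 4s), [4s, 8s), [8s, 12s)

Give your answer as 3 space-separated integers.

Answer: 5 5 5

Derivation:
Processing requests:
  req#1 t=0s (window 0): ALLOW
  req#2 t=0s (window 0): ALLOW
  req#3 t=1s (window 0): ALLOW
  req#4 t=1s (window 0): ALLOW
  req#5 t=3s (window 0): ALLOW
  req#6 t=3s (window 0): DENY
  req#7 t=3s (window 0): DENY
  req#8 t=4s (window 1): ALLOW
  req#9 t=4s (window 1): ALLOW
  req#10 t=5s (window 1): ALLOW
  req#11 t=6s (window 1): ALLOW
  req#12 t=6s (window 1): ALLOW
  req#13 t=7s (window 1): DENY
  req#14 t=8s (window 2): ALLOW
  req#15 t=8s (window 2): ALLOW
  req#16 t=8s (window 2): ALLOW
  req#17 t=10s (window 2): ALLOW
  req#18 t=11s (window 2): ALLOW

Allowed counts by window: 5 5 5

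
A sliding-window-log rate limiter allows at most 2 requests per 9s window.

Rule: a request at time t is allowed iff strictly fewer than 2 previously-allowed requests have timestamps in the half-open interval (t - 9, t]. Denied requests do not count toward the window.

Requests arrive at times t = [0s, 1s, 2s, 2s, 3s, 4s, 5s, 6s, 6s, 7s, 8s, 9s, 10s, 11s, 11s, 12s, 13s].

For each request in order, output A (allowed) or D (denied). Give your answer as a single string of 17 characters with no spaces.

Tracking allowed requests in the window:
  req#1 t=0s: ALLOW
  req#2 t=1s: ALLOW
  req#3 t=2s: DENY
  req#4 t=2s: DENY
  req#5 t=3s: DENY
  req#6 t=4s: DENY
  req#7 t=5s: DENY
  req#8 t=6s: DENY
  req#9 t=6s: DENY
  req#10 t=7s: DENY
  req#11 t=8s: DENY
  req#12 t=9s: ALLOW
  req#13 t=10s: ALLOW
  req#14 t=11s: DENY
  req#15 t=11s: DENY
  req#16 t=12s: DENY
  req#17 t=13s: DENY

Answer: AADDDDDDDDDAADDDD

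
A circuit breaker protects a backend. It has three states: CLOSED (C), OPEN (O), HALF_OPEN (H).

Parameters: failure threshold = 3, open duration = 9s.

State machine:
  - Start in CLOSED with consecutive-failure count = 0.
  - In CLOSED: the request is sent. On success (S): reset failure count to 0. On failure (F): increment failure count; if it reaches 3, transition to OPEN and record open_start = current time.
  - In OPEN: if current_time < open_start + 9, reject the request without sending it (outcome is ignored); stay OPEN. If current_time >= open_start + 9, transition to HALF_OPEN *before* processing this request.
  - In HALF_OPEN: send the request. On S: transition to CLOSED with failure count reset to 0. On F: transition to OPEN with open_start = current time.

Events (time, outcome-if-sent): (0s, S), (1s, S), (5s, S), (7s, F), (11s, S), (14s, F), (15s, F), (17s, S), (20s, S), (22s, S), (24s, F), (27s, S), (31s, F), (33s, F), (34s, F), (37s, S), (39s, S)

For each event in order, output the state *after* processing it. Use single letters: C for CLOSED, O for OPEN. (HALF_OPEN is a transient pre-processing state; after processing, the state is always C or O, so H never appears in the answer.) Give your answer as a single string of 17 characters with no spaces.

Answer: CCCCCCCCCCCCCCOOO

Derivation:
State after each event:
  event#1 t=0s outcome=S: state=CLOSED
  event#2 t=1s outcome=S: state=CLOSED
  event#3 t=5s outcome=S: state=CLOSED
  event#4 t=7s outcome=F: state=CLOSED
  event#5 t=11s outcome=S: state=CLOSED
  event#6 t=14s outcome=F: state=CLOSED
  event#7 t=15s outcome=F: state=CLOSED
  event#8 t=17s outcome=S: state=CLOSED
  event#9 t=20s outcome=S: state=CLOSED
  event#10 t=22s outcome=S: state=CLOSED
  event#11 t=24s outcome=F: state=CLOSED
  event#12 t=27s outcome=S: state=CLOSED
  event#13 t=31s outcome=F: state=CLOSED
  event#14 t=33s outcome=F: state=CLOSED
  event#15 t=34s outcome=F: state=OPEN
  event#16 t=37s outcome=S: state=OPEN
  event#17 t=39s outcome=S: state=OPEN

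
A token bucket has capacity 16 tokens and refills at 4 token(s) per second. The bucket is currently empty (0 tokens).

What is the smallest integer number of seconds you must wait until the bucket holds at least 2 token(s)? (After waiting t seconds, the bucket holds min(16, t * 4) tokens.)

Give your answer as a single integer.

Answer: 1

Derivation:
Need t * 4 >= 2, so t >= 2/4.
Smallest integer t = ceil(2/4) = 1.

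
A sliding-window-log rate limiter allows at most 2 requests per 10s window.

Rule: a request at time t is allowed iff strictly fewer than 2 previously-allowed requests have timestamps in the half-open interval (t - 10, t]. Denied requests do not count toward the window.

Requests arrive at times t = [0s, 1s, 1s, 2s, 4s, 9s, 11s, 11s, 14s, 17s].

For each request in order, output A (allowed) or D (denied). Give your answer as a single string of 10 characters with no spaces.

Answer: AADDDDAADD

Derivation:
Tracking allowed requests in the window:
  req#1 t=0s: ALLOW
  req#2 t=1s: ALLOW
  req#3 t=1s: DENY
  req#4 t=2s: DENY
  req#5 t=4s: DENY
  req#6 t=9s: DENY
  req#7 t=11s: ALLOW
  req#8 t=11s: ALLOW
  req#9 t=14s: DENY
  req#10 t=17s: DENY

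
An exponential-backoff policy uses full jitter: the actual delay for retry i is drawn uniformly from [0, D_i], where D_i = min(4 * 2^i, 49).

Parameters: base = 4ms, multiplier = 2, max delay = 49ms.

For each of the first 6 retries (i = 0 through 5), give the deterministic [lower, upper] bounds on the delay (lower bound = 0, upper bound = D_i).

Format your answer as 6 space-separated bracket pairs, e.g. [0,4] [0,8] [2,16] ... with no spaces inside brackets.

Answer: [0,4] [0,8] [0,16] [0,32] [0,49] [0,49]

Derivation:
Computing bounds per retry:
  i=0: D_i=min(4*2^0,49)=4, bounds=[0,4]
  i=1: D_i=min(4*2^1,49)=8, bounds=[0,8]
  i=2: D_i=min(4*2^2,49)=16, bounds=[0,16]
  i=3: D_i=min(4*2^3,49)=32, bounds=[0,32]
  i=4: D_i=min(4*2^4,49)=49, bounds=[0,49]
  i=5: D_i=min(4*2^5,49)=49, bounds=[0,49]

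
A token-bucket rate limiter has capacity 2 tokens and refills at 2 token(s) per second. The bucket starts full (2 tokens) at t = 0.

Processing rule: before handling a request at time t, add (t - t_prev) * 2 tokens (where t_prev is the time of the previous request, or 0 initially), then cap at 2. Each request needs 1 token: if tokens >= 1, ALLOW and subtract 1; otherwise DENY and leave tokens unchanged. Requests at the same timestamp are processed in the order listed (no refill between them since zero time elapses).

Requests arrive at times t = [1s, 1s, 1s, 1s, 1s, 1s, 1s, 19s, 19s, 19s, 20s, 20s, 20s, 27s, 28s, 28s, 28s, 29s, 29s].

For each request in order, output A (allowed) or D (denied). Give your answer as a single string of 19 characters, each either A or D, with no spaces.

Simulating step by step:
  req#1 t=1s: ALLOW
  req#2 t=1s: ALLOW
  req#3 t=1s: DENY
  req#4 t=1s: DENY
  req#5 t=1s: DENY
  req#6 t=1s: DENY
  req#7 t=1s: DENY
  req#8 t=19s: ALLOW
  req#9 t=19s: ALLOW
  req#10 t=19s: DENY
  req#11 t=20s: ALLOW
  req#12 t=20s: ALLOW
  req#13 t=20s: DENY
  req#14 t=27s: ALLOW
  req#15 t=28s: ALLOW
  req#16 t=28s: ALLOW
  req#17 t=28s: DENY
  req#18 t=29s: ALLOW
  req#19 t=29s: ALLOW

Answer: AADDDDDAADAADAAADAA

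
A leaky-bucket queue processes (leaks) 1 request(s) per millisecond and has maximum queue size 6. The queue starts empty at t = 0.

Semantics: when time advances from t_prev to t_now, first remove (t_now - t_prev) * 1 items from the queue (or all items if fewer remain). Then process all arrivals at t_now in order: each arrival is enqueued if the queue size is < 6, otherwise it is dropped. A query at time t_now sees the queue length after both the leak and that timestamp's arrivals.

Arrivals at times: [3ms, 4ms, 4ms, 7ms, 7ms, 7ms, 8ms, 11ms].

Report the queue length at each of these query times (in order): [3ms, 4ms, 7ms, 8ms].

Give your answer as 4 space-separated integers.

Queue lengths at query times:
  query t=3ms: backlog = 1
  query t=4ms: backlog = 2
  query t=7ms: backlog = 3
  query t=8ms: backlog = 3

Answer: 1 2 3 3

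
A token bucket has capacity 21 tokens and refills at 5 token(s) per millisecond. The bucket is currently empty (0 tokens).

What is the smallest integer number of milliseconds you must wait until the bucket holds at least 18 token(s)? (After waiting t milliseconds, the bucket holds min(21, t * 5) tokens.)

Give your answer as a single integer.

Answer: 4

Derivation:
Need t * 5 >= 18, so t >= 18/5.
Smallest integer t = ceil(18/5) = 4.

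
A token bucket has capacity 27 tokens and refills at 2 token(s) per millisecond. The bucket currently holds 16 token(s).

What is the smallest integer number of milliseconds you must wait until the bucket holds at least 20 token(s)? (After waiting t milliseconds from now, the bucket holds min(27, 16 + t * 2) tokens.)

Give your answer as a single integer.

Need 16 + t * 2 >= 20, so t >= 4/2.
Smallest integer t = ceil(4/2) = 2.

Answer: 2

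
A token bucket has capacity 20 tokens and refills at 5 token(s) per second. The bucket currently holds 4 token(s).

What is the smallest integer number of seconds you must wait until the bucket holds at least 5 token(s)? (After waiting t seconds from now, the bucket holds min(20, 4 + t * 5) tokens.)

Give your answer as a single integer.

Need 4 + t * 5 >= 5, so t >= 1/5.
Smallest integer t = ceil(1/5) = 1.

Answer: 1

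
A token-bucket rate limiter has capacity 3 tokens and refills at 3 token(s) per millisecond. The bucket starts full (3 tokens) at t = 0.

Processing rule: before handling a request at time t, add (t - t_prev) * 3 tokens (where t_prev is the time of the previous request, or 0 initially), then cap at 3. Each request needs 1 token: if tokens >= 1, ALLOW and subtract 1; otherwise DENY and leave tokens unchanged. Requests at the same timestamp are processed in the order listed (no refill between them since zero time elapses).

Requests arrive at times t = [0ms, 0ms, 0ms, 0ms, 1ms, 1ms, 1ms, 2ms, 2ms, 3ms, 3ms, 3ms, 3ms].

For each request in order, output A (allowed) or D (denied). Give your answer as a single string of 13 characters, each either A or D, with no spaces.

Simulating step by step:
  req#1 t=0ms: ALLOW
  req#2 t=0ms: ALLOW
  req#3 t=0ms: ALLOW
  req#4 t=0ms: DENY
  req#5 t=1ms: ALLOW
  req#6 t=1ms: ALLOW
  req#7 t=1ms: ALLOW
  req#8 t=2ms: ALLOW
  req#9 t=2ms: ALLOW
  req#10 t=3ms: ALLOW
  req#11 t=3ms: ALLOW
  req#12 t=3ms: ALLOW
  req#13 t=3ms: DENY

Answer: AAADAAAAAAAAD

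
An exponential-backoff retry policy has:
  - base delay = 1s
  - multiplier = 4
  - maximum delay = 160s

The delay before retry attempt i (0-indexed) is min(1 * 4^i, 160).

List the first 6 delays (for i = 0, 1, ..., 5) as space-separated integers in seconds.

Computing each delay:
  i=0: min(1*4^0, 160) = 1
  i=1: min(1*4^1, 160) = 4
  i=2: min(1*4^2, 160) = 16
  i=3: min(1*4^3, 160) = 64
  i=4: min(1*4^4, 160) = 160
  i=5: min(1*4^5, 160) = 160

Answer: 1 4 16 64 160 160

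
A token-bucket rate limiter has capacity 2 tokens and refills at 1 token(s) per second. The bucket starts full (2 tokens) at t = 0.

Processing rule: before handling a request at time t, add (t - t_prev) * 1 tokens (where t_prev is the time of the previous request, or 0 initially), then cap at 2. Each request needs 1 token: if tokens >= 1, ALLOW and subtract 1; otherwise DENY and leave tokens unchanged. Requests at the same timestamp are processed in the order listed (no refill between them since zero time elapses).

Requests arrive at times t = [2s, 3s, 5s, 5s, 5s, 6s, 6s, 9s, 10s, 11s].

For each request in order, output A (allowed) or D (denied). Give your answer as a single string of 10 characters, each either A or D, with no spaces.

Simulating step by step:
  req#1 t=2s: ALLOW
  req#2 t=3s: ALLOW
  req#3 t=5s: ALLOW
  req#4 t=5s: ALLOW
  req#5 t=5s: DENY
  req#6 t=6s: ALLOW
  req#7 t=6s: DENY
  req#8 t=9s: ALLOW
  req#9 t=10s: ALLOW
  req#10 t=11s: ALLOW

Answer: AAAADADAAA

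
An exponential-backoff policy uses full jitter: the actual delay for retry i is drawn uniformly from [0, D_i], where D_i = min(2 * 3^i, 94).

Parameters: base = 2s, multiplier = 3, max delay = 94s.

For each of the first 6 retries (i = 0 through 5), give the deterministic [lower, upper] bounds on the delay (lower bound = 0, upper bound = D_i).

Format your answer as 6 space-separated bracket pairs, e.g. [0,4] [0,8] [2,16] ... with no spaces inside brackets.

Answer: [0,2] [0,6] [0,18] [0,54] [0,94] [0,94]

Derivation:
Computing bounds per retry:
  i=0: D_i=min(2*3^0,94)=2, bounds=[0,2]
  i=1: D_i=min(2*3^1,94)=6, bounds=[0,6]
  i=2: D_i=min(2*3^2,94)=18, bounds=[0,18]
  i=3: D_i=min(2*3^3,94)=54, bounds=[0,54]
  i=4: D_i=min(2*3^4,94)=94, bounds=[0,94]
  i=5: D_i=min(2*3^5,94)=94, bounds=[0,94]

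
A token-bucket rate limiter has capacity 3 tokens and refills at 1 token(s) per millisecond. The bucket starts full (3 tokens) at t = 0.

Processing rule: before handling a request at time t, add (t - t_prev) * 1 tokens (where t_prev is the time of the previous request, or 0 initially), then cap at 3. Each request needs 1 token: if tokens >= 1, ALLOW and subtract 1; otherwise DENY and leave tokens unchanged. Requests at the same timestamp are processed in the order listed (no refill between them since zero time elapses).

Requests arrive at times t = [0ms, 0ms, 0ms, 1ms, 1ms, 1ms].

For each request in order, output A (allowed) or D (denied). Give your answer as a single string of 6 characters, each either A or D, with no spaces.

Simulating step by step:
  req#1 t=0ms: ALLOW
  req#2 t=0ms: ALLOW
  req#3 t=0ms: ALLOW
  req#4 t=1ms: ALLOW
  req#5 t=1ms: DENY
  req#6 t=1ms: DENY

Answer: AAAADD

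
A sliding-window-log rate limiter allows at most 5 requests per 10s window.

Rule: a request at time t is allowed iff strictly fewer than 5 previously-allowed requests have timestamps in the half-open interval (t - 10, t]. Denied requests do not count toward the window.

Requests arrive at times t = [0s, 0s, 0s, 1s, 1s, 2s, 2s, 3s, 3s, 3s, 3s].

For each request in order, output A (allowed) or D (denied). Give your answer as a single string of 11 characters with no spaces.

Tracking allowed requests in the window:
  req#1 t=0s: ALLOW
  req#2 t=0s: ALLOW
  req#3 t=0s: ALLOW
  req#4 t=1s: ALLOW
  req#5 t=1s: ALLOW
  req#6 t=2s: DENY
  req#7 t=2s: DENY
  req#8 t=3s: DENY
  req#9 t=3s: DENY
  req#10 t=3s: DENY
  req#11 t=3s: DENY

Answer: AAAAADDDDDD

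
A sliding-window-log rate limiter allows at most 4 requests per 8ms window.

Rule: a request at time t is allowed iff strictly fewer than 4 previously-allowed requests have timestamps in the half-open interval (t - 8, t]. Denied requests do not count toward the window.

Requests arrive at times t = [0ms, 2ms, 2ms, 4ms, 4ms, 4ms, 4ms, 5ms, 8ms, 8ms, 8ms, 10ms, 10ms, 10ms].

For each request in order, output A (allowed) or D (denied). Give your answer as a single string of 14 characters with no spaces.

Answer: AAAADDDDADDAAD

Derivation:
Tracking allowed requests in the window:
  req#1 t=0ms: ALLOW
  req#2 t=2ms: ALLOW
  req#3 t=2ms: ALLOW
  req#4 t=4ms: ALLOW
  req#5 t=4ms: DENY
  req#6 t=4ms: DENY
  req#7 t=4ms: DENY
  req#8 t=5ms: DENY
  req#9 t=8ms: ALLOW
  req#10 t=8ms: DENY
  req#11 t=8ms: DENY
  req#12 t=10ms: ALLOW
  req#13 t=10ms: ALLOW
  req#14 t=10ms: DENY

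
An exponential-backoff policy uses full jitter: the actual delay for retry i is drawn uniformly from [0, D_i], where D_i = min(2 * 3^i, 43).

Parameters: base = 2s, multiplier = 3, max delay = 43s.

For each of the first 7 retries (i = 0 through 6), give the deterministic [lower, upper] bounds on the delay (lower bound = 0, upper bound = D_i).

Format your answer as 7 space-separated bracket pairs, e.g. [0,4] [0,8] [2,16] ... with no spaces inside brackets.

Answer: [0,2] [0,6] [0,18] [0,43] [0,43] [0,43] [0,43]

Derivation:
Computing bounds per retry:
  i=0: D_i=min(2*3^0,43)=2, bounds=[0,2]
  i=1: D_i=min(2*3^1,43)=6, bounds=[0,6]
  i=2: D_i=min(2*3^2,43)=18, bounds=[0,18]
  i=3: D_i=min(2*3^3,43)=43, bounds=[0,43]
  i=4: D_i=min(2*3^4,43)=43, bounds=[0,43]
  i=5: D_i=min(2*3^5,43)=43, bounds=[0,43]
  i=6: D_i=min(2*3^6,43)=43, bounds=[0,43]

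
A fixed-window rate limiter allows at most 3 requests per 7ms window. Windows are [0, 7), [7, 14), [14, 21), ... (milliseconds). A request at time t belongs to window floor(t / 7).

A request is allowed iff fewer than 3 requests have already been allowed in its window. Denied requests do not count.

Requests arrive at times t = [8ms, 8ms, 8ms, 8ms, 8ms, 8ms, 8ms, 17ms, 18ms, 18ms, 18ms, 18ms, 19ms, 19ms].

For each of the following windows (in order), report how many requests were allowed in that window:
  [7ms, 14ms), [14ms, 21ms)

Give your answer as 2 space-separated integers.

Processing requests:
  req#1 t=8ms (window 1): ALLOW
  req#2 t=8ms (window 1): ALLOW
  req#3 t=8ms (window 1): ALLOW
  req#4 t=8ms (window 1): DENY
  req#5 t=8ms (window 1): DENY
  req#6 t=8ms (window 1): DENY
  req#7 t=8ms (window 1): DENY
  req#8 t=17ms (window 2): ALLOW
  req#9 t=18ms (window 2): ALLOW
  req#10 t=18ms (window 2): ALLOW
  req#11 t=18ms (window 2): DENY
  req#12 t=18ms (window 2): DENY
  req#13 t=19ms (window 2): DENY
  req#14 t=19ms (window 2): DENY

Allowed counts by window: 3 3

Answer: 3 3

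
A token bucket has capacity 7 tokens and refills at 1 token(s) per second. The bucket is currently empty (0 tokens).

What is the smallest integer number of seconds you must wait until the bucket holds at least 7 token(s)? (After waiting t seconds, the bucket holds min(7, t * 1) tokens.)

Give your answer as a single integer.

Answer: 7

Derivation:
Need t * 1 >= 7, so t >= 7/1.
Smallest integer t = ceil(7/1) = 7.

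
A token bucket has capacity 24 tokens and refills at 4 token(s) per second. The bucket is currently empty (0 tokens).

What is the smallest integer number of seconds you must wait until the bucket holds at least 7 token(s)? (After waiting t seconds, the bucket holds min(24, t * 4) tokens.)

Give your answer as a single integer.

Need t * 4 >= 7, so t >= 7/4.
Smallest integer t = ceil(7/4) = 2.

Answer: 2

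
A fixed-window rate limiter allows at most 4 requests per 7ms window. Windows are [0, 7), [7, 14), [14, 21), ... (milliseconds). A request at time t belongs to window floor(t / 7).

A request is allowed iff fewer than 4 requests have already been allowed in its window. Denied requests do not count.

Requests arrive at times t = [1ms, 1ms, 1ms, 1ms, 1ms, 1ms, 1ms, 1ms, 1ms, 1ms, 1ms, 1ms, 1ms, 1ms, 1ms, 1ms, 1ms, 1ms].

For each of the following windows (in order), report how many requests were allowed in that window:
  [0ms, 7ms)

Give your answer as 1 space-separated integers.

Processing requests:
  req#1 t=1ms (window 0): ALLOW
  req#2 t=1ms (window 0): ALLOW
  req#3 t=1ms (window 0): ALLOW
  req#4 t=1ms (window 0): ALLOW
  req#5 t=1ms (window 0): DENY
  req#6 t=1ms (window 0): DENY
  req#7 t=1ms (window 0): DENY
  req#8 t=1ms (window 0): DENY
  req#9 t=1ms (window 0): DENY
  req#10 t=1ms (window 0): DENY
  req#11 t=1ms (window 0): DENY
  req#12 t=1ms (window 0): DENY
  req#13 t=1ms (window 0): DENY
  req#14 t=1ms (window 0): DENY
  req#15 t=1ms (window 0): DENY
  req#16 t=1ms (window 0): DENY
  req#17 t=1ms (window 0): DENY
  req#18 t=1ms (window 0): DENY

Allowed counts by window: 4

Answer: 4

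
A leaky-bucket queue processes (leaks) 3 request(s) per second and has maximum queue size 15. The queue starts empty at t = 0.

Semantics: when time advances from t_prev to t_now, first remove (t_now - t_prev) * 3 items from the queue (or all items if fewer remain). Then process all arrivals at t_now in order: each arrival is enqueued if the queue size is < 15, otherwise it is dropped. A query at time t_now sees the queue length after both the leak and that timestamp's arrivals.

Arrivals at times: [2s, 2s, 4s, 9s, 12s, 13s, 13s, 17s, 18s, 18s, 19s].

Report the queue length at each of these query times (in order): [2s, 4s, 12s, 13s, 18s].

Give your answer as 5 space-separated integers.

Queue lengths at query times:
  query t=2s: backlog = 2
  query t=4s: backlog = 1
  query t=12s: backlog = 1
  query t=13s: backlog = 2
  query t=18s: backlog = 2

Answer: 2 1 1 2 2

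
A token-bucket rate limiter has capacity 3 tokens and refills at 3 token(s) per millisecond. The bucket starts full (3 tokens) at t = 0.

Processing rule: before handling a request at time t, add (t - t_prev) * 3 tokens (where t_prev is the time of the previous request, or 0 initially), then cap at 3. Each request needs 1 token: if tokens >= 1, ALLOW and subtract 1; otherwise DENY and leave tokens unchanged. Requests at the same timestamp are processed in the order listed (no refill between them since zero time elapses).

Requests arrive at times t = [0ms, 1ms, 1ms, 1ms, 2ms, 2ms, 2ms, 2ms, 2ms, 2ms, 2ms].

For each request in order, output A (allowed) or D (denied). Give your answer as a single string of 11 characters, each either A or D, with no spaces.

Answer: AAAAAAADDDD

Derivation:
Simulating step by step:
  req#1 t=0ms: ALLOW
  req#2 t=1ms: ALLOW
  req#3 t=1ms: ALLOW
  req#4 t=1ms: ALLOW
  req#5 t=2ms: ALLOW
  req#6 t=2ms: ALLOW
  req#7 t=2ms: ALLOW
  req#8 t=2ms: DENY
  req#9 t=2ms: DENY
  req#10 t=2ms: DENY
  req#11 t=2ms: DENY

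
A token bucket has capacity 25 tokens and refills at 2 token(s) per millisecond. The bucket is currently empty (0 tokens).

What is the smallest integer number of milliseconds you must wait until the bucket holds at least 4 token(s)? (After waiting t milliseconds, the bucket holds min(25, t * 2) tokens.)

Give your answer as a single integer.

Need t * 2 >= 4, so t >= 4/2.
Smallest integer t = ceil(4/2) = 2.

Answer: 2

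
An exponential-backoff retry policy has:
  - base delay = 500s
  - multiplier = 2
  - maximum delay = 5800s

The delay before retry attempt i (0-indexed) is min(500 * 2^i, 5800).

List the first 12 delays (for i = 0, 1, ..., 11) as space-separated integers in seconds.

Computing each delay:
  i=0: min(500*2^0, 5800) = 500
  i=1: min(500*2^1, 5800) = 1000
  i=2: min(500*2^2, 5800) = 2000
  i=3: min(500*2^3, 5800) = 4000
  i=4: min(500*2^4, 5800) = 5800
  i=5: min(500*2^5, 5800) = 5800
  i=6: min(500*2^6, 5800) = 5800
  i=7: min(500*2^7, 5800) = 5800
  i=8: min(500*2^8, 5800) = 5800
  i=9: min(500*2^9, 5800) = 5800
  i=10: min(500*2^10, 5800) = 5800
  i=11: min(500*2^11, 5800) = 5800

Answer: 500 1000 2000 4000 5800 5800 5800 5800 5800 5800 5800 5800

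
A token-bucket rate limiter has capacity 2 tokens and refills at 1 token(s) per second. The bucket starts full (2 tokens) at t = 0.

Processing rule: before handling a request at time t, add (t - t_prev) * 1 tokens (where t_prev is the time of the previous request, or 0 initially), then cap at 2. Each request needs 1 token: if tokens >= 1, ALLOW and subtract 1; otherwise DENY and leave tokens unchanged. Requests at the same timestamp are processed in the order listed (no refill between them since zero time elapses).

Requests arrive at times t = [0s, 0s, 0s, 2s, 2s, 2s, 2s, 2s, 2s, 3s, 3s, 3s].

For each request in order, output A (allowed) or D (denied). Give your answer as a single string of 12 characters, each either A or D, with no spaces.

Simulating step by step:
  req#1 t=0s: ALLOW
  req#2 t=0s: ALLOW
  req#3 t=0s: DENY
  req#4 t=2s: ALLOW
  req#5 t=2s: ALLOW
  req#6 t=2s: DENY
  req#7 t=2s: DENY
  req#8 t=2s: DENY
  req#9 t=2s: DENY
  req#10 t=3s: ALLOW
  req#11 t=3s: DENY
  req#12 t=3s: DENY

Answer: AADAADDDDADD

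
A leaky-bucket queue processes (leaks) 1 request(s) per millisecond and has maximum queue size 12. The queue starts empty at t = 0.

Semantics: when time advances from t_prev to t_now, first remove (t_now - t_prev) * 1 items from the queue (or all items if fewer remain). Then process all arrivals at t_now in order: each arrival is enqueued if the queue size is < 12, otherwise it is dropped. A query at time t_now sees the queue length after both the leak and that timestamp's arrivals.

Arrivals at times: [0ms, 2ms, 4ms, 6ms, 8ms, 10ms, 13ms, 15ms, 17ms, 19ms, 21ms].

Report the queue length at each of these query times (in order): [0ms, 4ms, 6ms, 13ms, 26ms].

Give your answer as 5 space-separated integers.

Answer: 1 1 1 1 0

Derivation:
Queue lengths at query times:
  query t=0ms: backlog = 1
  query t=4ms: backlog = 1
  query t=6ms: backlog = 1
  query t=13ms: backlog = 1
  query t=26ms: backlog = 0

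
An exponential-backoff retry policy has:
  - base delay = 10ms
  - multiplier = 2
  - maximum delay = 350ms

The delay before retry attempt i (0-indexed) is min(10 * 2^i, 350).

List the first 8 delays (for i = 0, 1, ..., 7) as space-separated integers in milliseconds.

Answer: 10 20 40 80 160 320 350 350

Derivation:
Computing each delay:
  i=0: min(10*2^0, 350) = 10
  i=1: min(10*2^1, 350) = 20
  i=2: min(10*2^2, 350) = 40
  i=3: min(10*2^3, 350) = 80
  i=4: min(10*2^4, 350) = 160
  i=5: min(10*2^5, 350) = 320
  i=6: min(10*2^6, 350) = 350
  i=7: min(10*2^7, 350) = 350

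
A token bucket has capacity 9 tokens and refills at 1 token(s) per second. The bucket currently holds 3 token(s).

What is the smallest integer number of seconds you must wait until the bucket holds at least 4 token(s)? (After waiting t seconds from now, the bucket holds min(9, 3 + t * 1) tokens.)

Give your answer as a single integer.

Need 3 + t * 1 >= 4, so t >= 1/1.
Smallest integer t = ceil(1/1) = 1.

Answer: 1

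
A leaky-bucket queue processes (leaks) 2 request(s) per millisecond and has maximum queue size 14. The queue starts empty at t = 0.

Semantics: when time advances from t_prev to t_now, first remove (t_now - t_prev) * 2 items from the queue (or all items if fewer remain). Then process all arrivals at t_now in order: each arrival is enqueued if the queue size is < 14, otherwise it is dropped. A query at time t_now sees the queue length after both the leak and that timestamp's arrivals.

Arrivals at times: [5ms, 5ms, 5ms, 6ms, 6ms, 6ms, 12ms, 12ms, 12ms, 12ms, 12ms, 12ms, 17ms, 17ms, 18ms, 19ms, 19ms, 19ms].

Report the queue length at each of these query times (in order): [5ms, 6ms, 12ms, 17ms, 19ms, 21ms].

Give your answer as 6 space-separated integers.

Answer: 3 4 6 2 3 0

Derivation:
Queue lengths at query times:
  query t=5ms: backlog = 3
  query t=6ms: backlog = 4
  query t=12ms: backlog = 6
  query t=17ms: backlog = 2
  query t=19ms: backlog = 3
  query t=21ms: backlog = 0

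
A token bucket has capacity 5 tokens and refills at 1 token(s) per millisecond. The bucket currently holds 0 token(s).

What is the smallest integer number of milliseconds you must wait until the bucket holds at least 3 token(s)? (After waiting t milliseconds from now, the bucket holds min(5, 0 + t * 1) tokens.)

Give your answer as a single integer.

Need 0 + t * 1 >= 3, so t >= 3/1.
Smallest integer t = ceil(3/1) = 3.

Answer: 3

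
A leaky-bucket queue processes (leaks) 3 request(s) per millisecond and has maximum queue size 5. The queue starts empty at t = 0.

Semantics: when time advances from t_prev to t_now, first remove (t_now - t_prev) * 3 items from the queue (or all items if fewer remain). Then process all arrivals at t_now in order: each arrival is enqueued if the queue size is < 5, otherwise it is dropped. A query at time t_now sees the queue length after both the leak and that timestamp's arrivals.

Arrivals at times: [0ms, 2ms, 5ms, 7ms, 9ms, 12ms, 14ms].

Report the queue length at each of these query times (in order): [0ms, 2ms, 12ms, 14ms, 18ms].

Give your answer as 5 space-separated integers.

Queue lengths at query times:
  query t=0ms: backlog = 1
  query t=2ms: backlog = 1
  query t=12ms: backlog = 1
  query t=14ms: backlog = 1
  query t=18ms: backlog = 0

Answer: 1 1 1 1 0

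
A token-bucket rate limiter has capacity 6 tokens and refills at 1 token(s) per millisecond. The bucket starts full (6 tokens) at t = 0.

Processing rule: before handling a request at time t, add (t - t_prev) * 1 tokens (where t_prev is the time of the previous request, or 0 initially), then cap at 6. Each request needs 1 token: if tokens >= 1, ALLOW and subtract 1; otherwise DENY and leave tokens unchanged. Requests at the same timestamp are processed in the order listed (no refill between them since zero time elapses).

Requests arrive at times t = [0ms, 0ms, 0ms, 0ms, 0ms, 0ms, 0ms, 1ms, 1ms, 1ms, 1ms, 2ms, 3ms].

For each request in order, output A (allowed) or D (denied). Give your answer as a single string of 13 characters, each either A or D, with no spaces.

Simulating step by step:
  req#1 t=0ms: ALLOW
  req#2 t=0ms: ALLOW
  req#3 t=0ms: ALLOW
  req#4 t=0ms: ALLOW
  req#5 t=0ms: ALLOW
  req#6 t=0ms: ALLOW
  req#7 t=0ms: DENY
  req#8 t=1ms: ALLOW
  req#9 t=1ms: DENY
  req#10 t=1ms: DENY
  req#11 t=1ms: DENY
  req#12 t=2ms: ALLOW
  req#13 t=3ms: ALLOW

Answer: AAAAAADADDDAA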